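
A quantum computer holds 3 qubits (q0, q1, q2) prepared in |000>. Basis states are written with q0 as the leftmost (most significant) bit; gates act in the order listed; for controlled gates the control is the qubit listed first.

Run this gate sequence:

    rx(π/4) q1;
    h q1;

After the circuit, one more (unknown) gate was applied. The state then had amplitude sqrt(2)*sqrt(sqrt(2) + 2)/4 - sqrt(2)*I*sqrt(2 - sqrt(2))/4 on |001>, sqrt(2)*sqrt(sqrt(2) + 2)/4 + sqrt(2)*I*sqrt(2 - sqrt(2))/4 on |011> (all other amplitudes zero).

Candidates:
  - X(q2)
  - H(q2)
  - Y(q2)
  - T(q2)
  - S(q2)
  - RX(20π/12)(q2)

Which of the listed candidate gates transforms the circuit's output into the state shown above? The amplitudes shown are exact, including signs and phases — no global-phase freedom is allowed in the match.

The applied gate was X(q2).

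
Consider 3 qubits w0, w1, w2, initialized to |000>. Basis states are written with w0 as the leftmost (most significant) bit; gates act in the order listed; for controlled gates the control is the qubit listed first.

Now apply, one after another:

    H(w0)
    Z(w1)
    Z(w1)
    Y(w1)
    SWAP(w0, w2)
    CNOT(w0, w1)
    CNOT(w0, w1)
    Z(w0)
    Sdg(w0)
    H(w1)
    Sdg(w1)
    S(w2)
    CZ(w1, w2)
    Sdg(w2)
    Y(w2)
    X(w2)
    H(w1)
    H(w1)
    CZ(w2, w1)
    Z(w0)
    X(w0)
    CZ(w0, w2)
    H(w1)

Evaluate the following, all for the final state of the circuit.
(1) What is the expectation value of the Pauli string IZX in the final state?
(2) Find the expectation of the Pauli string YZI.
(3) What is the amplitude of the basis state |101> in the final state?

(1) The expectation value of IZX is 0. Key observation: steps 17-18 multiply out to the identity, so the circuit reduces to the remaining gates.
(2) In the final state, YZI has expectation 0.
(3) |101> carries amplitude sqrt(2)*(-1 - I)/4 in the final state.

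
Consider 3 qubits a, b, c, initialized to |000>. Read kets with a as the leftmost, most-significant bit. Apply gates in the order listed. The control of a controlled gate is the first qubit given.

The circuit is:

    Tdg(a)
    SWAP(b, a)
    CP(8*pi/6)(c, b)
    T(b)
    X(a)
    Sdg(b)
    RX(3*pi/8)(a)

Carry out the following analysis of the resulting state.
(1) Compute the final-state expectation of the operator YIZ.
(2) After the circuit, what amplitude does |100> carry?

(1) The observable YIZ averages to sqrt(sqrt(2) + 2)/2.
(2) The final state's coefficient on |100> equals cos(3*pi/16).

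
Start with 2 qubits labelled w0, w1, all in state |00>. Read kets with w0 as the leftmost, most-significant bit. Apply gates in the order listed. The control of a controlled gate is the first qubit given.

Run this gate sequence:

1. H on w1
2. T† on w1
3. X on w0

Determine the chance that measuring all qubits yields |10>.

The probability of measuring |10> is 1/2.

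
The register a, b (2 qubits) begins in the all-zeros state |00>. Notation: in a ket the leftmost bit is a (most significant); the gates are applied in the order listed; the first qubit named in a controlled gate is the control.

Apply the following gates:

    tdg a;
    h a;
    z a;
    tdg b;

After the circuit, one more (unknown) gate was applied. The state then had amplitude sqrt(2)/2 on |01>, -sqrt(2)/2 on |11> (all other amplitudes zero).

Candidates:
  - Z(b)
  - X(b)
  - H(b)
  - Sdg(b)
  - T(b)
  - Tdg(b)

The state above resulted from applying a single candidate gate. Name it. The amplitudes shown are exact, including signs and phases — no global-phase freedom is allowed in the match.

It was X(b) that produced the state shown.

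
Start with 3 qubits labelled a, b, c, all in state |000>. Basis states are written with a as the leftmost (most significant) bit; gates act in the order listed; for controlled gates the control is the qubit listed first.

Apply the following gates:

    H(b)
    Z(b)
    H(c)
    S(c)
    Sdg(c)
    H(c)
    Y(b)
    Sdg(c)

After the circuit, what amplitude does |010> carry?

|010> carries amplitude sqrt(2)*I/2 in the final state.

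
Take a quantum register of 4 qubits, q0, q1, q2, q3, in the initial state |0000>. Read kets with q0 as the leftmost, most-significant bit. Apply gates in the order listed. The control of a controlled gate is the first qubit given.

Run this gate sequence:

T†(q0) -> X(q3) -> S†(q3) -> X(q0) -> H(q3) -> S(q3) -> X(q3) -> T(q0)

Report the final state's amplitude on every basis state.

The final amplitudes are -sqrt(2)*exp(I*pi/4)/2 on |1000>, -sqrt(2)*exp(3*I*pi/4)/2 on |1001>, and 0 on every other basis state.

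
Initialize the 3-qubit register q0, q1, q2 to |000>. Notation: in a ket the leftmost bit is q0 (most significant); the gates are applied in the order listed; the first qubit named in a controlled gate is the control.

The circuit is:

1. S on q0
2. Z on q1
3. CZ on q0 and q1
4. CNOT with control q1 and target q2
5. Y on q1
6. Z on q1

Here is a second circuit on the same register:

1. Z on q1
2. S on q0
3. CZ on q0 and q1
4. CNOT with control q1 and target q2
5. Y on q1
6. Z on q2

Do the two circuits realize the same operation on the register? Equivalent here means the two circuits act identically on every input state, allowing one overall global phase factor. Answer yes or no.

No: there is an input state on which the two circuits produce genuinely different outputs (not merely differing by a phase).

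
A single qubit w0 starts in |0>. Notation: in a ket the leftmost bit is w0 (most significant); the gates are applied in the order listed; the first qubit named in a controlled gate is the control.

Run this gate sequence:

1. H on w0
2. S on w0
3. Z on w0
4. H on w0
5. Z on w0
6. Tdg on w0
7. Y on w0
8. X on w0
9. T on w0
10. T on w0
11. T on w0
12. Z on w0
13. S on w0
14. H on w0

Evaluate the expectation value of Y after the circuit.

The observable Y averages to -1.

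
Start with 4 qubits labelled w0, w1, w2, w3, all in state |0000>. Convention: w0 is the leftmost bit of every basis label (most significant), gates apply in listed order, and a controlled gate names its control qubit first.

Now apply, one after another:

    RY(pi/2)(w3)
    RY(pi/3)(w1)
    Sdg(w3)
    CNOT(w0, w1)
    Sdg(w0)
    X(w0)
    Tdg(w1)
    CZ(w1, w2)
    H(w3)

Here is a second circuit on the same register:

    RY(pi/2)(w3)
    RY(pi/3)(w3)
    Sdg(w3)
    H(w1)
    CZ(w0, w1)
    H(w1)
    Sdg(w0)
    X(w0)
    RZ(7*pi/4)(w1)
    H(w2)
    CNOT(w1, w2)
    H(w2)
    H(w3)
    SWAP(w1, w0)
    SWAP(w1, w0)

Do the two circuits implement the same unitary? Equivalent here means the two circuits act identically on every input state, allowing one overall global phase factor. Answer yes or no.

No — the two circuits implement different unitaries, even allowing a global phase.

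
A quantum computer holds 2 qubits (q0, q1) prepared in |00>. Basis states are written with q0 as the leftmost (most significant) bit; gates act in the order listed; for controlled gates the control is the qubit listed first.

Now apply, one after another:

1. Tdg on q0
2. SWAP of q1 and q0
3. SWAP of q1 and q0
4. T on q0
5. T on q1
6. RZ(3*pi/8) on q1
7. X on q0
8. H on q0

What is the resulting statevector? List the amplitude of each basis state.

The resulting statevector has amplitude -sqrt(2)*exp(13*I*pi/16)/2 on |00>, 0 on |01>, sqrt(2)*exp(13*I*pi/16)/2 on |10>, 0 on |11>. Key observation: the block from step 1 through step 4 cancels to the identity and can be dropped.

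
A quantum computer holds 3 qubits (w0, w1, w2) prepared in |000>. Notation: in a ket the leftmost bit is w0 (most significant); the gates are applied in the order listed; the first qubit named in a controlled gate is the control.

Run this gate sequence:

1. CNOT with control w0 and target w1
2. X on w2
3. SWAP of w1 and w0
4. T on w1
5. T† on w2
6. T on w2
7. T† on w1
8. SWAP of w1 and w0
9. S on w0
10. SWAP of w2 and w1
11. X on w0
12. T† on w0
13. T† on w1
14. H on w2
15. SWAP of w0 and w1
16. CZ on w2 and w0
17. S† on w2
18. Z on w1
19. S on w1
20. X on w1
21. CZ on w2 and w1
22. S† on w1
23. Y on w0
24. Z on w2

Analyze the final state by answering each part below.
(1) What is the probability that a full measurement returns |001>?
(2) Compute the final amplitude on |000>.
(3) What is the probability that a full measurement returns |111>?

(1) Outcome |001> occurs with probability 1/2. Key observation: steps 3-8 multiply out to the identity, so the circuit reduces to the remaining gates.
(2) The final state's coefficient on |000> equals sqrt(2)*I/2.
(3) Outcome |111> occurs with probability 0.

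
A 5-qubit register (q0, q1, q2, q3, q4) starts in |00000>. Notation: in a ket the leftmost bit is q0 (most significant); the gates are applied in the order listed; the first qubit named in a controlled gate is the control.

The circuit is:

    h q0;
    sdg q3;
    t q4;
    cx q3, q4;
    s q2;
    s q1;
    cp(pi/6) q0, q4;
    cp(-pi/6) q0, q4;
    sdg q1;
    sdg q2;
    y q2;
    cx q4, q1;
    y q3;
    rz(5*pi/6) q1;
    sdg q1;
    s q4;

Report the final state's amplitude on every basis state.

The final amplitudes are sqrt(2)*exp(7*I*pi/12)/2 on |00110>, sqrt(2)*exp(7*I*pi/12)/2 on |10110>, and 0 on every other basis state.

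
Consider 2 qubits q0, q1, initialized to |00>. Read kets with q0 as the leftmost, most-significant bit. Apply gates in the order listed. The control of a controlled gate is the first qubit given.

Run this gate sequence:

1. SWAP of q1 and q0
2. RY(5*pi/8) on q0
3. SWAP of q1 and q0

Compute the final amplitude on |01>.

The amplitude on |01> is sin(5*pi/16).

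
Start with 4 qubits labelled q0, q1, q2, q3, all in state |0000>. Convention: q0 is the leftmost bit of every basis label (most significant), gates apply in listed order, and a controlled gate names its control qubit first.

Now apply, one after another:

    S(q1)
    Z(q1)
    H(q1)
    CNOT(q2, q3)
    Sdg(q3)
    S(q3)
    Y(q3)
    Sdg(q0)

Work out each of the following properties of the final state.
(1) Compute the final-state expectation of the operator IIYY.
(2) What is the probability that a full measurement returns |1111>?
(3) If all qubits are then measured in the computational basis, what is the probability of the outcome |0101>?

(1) The expectation value of IIYY is 0.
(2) Outcome |1111> occurs with probability 0.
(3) Outcome |0101> occurs with probability 1/2.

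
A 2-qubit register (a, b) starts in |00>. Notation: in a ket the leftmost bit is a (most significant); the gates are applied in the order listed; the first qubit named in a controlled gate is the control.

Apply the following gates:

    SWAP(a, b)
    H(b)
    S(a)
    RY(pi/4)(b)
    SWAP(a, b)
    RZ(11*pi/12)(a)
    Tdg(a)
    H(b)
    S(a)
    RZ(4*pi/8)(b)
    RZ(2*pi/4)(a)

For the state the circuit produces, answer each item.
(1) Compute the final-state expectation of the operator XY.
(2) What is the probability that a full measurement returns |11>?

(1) The expectation value of XY is sqrt(2)/4.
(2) Outcome |11> occurs with probability sqrt(2)/8 + 1/4.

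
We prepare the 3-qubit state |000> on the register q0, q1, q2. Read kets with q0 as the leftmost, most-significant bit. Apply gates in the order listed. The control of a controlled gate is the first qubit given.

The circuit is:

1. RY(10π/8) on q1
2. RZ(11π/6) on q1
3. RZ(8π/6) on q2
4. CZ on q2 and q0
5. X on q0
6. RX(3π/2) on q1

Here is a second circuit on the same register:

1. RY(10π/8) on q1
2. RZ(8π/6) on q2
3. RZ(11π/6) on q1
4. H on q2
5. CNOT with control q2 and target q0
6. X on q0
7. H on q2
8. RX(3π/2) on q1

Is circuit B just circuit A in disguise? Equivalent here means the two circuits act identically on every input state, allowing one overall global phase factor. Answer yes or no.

No — the two circuits implement different unitaries, even allowing a global phase.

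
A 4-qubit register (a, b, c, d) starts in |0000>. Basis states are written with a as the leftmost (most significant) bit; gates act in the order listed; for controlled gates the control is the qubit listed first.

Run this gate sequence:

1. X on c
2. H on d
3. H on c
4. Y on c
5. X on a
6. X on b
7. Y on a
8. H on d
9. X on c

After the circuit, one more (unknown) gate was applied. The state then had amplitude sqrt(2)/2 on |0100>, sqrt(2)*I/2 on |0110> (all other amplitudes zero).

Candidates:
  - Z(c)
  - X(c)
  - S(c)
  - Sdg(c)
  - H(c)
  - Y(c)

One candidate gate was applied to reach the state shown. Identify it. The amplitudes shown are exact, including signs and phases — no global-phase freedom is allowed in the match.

The unique candidate consistent with the amplitudes is S(c).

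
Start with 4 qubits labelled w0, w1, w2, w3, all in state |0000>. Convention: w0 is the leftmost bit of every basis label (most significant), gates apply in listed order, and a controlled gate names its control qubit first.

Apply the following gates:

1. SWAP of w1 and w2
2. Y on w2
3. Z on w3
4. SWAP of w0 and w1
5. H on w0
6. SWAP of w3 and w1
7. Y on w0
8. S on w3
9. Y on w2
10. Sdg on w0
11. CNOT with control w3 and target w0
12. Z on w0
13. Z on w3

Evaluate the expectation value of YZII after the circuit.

The expectation value of YZII is -1.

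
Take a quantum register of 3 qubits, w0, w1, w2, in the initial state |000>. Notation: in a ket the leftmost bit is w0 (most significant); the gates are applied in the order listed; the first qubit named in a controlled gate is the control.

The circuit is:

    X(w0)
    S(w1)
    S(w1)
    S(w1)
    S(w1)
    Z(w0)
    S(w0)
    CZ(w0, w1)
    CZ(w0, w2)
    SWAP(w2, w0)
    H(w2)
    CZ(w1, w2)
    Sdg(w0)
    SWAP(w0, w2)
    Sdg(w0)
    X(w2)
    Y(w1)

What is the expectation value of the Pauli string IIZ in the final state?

In the final state, IIZ has expectation -1. Key observation: steps 2-5 multiply out to the identity, so the circuit reduces to the remaining gates.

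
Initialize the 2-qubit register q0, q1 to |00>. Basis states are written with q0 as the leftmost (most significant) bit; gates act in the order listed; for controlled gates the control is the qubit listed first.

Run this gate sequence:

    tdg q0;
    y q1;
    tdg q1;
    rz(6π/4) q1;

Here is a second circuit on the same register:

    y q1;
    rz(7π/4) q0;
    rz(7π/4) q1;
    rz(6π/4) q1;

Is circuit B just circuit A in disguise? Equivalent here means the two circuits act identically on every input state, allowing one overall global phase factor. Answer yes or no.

Yes, they are equivalent — the unitaries differ by at most a global phase.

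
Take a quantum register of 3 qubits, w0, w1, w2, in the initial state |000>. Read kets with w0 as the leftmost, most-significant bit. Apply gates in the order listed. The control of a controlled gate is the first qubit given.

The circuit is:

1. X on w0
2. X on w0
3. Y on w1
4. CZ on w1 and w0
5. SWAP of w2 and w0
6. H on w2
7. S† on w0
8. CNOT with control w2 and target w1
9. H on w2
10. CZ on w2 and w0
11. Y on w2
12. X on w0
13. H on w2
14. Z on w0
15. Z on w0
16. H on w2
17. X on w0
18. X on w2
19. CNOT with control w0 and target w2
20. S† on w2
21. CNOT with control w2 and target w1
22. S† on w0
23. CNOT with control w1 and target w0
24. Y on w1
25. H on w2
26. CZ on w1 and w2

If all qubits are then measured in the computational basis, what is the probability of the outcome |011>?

The probability of measuring |011> is 1/4.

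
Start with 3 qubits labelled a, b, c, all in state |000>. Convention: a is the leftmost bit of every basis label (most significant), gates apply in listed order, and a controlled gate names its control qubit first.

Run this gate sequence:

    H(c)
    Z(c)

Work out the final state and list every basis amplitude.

The resulting statevector has amplitude sqrt(2)/2 on |000>, -sqrt(2)/2 on |001>, and 0 on every other basis state.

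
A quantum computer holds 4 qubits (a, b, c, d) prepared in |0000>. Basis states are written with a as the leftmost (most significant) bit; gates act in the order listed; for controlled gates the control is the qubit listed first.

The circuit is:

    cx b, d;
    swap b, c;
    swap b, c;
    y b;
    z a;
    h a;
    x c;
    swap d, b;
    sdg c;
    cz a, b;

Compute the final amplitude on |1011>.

|1011> carries amplitude sqrt(2)/2 in the final state. Key observation: steps 2-3 multiply out to the identity, so the circuit reduces to the remaining gates.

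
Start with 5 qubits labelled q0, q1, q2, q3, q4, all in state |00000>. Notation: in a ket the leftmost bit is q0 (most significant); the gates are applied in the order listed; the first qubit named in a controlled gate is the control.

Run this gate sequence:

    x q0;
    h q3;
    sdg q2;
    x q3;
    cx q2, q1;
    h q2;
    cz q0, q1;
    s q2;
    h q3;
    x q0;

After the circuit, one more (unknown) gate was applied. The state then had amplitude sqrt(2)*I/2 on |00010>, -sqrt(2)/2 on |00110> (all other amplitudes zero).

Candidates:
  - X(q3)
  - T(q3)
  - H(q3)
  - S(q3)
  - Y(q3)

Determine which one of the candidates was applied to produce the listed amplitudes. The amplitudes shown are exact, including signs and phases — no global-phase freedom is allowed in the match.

The unique candidate consistent with the amplitudes is Y(q3).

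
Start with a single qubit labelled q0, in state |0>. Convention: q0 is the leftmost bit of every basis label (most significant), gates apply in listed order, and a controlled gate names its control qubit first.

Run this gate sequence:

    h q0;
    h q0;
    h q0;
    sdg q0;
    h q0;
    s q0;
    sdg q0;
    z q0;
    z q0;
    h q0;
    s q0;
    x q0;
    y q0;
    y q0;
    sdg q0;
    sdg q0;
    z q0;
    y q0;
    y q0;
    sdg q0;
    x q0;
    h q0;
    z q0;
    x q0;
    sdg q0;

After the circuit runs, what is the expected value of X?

The expectation value of X is -1.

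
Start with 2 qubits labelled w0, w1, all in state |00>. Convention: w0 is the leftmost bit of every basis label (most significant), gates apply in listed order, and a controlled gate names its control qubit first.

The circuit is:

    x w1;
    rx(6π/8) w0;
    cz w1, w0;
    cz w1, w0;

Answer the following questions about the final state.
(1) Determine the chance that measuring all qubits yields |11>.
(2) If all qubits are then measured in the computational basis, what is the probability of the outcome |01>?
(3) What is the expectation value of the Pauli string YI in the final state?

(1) Outcome |11> occurs with probability sqrt(2)/4 + 1/2. Key observation: the block from step 3 through step 4 cancels to the identity and can be dropped.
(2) Outcome |01> occurs with probability 1/2 - sqrt(2)/4.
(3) The expectation value of YI is -sqrt(2)/2.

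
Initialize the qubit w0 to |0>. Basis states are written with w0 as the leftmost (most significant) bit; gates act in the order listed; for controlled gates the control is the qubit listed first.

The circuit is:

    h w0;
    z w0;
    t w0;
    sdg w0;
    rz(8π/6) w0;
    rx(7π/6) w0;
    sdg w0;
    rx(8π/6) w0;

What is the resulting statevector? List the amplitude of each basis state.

The resulting statevector has amplitude (-sqrt(3) + 1 - 3*I - (-sqrt(3) + 3 + I + sqrt(3)*I)*exp(I*pi/12) - sqrt(3)*I)*exp(I*pi/3)/8 on |0>, (-sqrt(3) - 1 - 3*I + sqrt(3)*I - (-3 - sqrt(3) - sqrt(3)*I + I)*exp(I*pi/12))*exp(I*pi/3)/8 on |1>.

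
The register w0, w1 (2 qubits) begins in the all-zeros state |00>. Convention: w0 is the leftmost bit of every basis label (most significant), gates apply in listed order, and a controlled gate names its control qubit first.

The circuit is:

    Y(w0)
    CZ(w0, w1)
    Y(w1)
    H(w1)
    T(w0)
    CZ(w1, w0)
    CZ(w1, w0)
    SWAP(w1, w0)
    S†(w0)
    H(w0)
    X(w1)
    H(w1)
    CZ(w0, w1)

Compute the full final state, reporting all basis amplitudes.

After the circuit, the state carries amplitude sqrt(2)*(-1 - I)*exp(I*pi/4)/4 on |00>, sqrt(2)*(-1 - I)*exp(I*pi/4)/4 on |01>, -1/2 on |10>, 1/2 on |11>.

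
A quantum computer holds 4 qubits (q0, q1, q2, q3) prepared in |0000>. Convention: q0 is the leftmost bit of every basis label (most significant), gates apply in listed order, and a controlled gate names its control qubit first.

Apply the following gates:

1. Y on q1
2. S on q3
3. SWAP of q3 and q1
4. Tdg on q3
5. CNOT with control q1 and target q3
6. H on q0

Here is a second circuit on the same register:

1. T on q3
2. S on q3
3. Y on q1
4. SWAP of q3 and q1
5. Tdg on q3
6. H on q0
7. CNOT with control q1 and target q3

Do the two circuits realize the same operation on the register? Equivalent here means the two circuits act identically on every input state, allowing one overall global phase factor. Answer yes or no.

No — the two circuits implement different unitaries, even allowing a global phase.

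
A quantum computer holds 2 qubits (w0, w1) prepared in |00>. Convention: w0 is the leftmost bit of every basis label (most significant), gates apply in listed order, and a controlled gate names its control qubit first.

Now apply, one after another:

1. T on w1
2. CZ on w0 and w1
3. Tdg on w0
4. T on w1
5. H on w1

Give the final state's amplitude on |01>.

The final state's coefficient on |01> equals sqrt(2)/2.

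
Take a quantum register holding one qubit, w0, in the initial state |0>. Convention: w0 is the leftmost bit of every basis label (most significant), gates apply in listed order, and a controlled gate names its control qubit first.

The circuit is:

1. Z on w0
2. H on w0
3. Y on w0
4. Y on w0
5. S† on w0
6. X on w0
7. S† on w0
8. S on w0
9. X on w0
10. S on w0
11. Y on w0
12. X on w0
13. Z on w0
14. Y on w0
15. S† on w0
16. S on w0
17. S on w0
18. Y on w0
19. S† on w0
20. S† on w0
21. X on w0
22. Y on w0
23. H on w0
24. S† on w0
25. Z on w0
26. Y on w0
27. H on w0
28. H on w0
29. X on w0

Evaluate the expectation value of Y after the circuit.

In the final state, Y has expectation 0.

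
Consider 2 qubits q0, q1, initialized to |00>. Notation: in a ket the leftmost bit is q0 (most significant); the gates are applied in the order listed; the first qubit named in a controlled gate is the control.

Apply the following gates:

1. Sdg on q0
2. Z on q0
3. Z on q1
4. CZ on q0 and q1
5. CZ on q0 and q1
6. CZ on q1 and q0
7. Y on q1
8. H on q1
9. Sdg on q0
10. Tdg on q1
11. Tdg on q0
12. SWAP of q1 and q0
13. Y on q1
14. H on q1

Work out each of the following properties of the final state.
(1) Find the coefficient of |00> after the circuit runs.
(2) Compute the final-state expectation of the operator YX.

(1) The final state's coefficient on |00> equals -1/2. Key observation: gates 4-5 undo each other exactly, leaving only the rest of the circuit to track.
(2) In the final state, YX has expectation -sqrt(2)/2.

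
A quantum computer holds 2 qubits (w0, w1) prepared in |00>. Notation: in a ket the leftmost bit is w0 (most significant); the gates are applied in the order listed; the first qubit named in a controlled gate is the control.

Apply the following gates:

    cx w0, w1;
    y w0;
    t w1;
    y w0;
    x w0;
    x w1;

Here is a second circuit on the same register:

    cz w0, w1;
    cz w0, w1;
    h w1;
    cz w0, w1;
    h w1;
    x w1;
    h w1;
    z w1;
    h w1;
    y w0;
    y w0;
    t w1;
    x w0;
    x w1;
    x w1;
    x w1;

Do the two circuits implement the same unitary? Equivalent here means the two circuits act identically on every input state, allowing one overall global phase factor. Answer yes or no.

Yes: on every input state the two circuits agree up to one overall phase factor.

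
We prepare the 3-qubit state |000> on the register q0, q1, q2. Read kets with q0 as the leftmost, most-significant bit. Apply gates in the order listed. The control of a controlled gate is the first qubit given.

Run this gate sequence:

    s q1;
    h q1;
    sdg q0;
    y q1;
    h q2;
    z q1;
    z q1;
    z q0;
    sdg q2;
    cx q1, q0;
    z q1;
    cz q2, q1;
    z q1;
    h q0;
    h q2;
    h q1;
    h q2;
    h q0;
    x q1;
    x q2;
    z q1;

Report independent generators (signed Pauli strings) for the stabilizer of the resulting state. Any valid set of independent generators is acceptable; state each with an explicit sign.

The stabilizer group can be generated by -XZZ, -ZXI, +ZIY, among other valid generating sets.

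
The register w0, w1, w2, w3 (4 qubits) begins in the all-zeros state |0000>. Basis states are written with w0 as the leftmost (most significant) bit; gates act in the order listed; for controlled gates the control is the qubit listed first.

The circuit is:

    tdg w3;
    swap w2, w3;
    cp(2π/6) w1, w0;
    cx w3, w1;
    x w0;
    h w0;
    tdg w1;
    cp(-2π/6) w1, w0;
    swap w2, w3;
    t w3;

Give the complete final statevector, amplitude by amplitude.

The resulting statevector has amplitude sqrt(2)/2 on |0000>, -sqrt(2)/2 on |1000>, and 0 on every other basis state.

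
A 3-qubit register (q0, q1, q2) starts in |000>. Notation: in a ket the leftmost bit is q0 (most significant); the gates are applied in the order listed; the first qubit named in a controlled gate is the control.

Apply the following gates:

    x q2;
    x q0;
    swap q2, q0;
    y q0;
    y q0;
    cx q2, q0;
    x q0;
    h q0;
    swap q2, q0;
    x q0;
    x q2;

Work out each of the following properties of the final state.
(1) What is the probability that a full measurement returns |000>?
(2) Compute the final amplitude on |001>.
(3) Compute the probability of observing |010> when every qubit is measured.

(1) A full measurement returns |000> with probability 1/2.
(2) The amplitude on |001> is sqrt(2)/2.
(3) The probability of measuring |010> is 0.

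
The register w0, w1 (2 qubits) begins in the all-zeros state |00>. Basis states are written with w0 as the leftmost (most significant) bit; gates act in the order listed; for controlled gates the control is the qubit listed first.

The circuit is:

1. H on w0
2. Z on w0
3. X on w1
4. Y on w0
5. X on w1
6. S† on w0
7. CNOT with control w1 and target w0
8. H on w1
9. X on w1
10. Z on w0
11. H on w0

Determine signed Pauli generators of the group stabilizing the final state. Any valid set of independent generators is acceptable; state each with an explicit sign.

The stabilizer group can be generated by -YI, +IX, among other valid generating sets.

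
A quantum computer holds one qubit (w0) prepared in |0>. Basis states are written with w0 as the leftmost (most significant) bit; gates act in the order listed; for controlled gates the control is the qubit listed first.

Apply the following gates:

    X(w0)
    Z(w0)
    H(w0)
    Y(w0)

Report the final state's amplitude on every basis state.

After the circuit, the state carries amplitude -sqrt(2)*I/2 on |0>, -sqrt(2)*I/2 on |1>.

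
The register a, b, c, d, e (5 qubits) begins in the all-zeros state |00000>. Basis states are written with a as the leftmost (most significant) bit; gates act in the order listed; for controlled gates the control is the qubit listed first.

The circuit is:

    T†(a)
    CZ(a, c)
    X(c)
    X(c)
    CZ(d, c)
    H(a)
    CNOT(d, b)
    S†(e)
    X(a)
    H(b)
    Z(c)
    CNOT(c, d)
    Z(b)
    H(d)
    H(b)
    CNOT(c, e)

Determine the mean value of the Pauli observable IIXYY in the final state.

The expectation value of IIXYY is 0. Key observation: steps 3-4 multiply out to the identity, so the circuit reduces to the remaining gates.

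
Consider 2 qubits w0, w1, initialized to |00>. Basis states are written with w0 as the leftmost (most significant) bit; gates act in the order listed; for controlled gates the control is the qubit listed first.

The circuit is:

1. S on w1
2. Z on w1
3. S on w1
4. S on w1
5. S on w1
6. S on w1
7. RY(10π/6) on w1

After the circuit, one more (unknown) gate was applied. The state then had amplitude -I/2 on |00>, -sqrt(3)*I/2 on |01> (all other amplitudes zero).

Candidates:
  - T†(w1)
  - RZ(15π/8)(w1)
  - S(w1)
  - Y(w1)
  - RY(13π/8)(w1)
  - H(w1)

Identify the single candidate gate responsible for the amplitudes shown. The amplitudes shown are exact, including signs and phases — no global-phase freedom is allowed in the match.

The unique candidate consistent with the amplitudes is Y(w1).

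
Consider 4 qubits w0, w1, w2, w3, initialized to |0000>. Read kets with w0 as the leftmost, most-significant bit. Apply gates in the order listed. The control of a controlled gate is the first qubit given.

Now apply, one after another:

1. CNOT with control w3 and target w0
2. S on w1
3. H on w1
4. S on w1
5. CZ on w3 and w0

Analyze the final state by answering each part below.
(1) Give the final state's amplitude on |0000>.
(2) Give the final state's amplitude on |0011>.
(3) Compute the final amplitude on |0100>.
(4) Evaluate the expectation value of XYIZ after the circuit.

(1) |0000> carries amplitude sqrt(2)/2 in the final state.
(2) The final state's coefficient on |0011> equals 0.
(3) |0100> carries amplitude sqrt(2)*I/2 in the final state.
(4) The observable XYIZ averages to 0.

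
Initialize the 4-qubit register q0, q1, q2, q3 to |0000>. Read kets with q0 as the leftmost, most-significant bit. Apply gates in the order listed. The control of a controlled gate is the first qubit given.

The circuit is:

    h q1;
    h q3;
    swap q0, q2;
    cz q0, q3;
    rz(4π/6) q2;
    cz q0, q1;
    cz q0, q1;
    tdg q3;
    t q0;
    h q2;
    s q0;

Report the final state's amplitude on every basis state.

After the circuit, the state carries amplitude -sqrt(2)*exp(2*I*pi/3)/4 on |0000>, -sqrt(2)*exp(5*I*pi/12)/4 on |0001>, -sqrt(2)*exp(2*I*pi/3)/4 on |0010>, -sqrt(2)*exp(5*I*pi/12)/4 on |0011>, -sqrt(2)*exp(2*I*pi/3)/4 on |0100>, -sqrt(2)*exp(5*I*pi/12)/4 on |0101>, -sqrt(2)*exp(2*I*pi/3)/4 on |0110>, -sqrt(2)*exp(5*I*pi/12)/4 on |0111>, 0 on |1000>, 0 on |1001>, 0 on |1010>, 0 on |1011>, 0 on |1100>, 0 on |1101>, 0 on |1110>, 0 on |1111>. Key observation: gates 6-7 undo each other exactly, leaving only the rest of the circuit to track.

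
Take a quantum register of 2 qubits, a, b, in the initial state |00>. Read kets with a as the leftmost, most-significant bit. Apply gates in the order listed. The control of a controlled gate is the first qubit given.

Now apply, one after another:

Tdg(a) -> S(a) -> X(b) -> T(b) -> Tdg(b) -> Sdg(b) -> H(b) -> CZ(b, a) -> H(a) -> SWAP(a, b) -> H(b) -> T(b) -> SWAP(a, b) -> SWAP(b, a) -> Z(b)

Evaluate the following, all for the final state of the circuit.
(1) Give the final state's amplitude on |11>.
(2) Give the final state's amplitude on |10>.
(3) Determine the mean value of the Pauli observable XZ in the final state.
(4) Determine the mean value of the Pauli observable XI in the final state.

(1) The final state's coefficient on |11> equals 0.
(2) The amplitude on |10> is sqrt(2)*I/2.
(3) The expectation value of XZ is -1.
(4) In the final state, XI has expectation -1.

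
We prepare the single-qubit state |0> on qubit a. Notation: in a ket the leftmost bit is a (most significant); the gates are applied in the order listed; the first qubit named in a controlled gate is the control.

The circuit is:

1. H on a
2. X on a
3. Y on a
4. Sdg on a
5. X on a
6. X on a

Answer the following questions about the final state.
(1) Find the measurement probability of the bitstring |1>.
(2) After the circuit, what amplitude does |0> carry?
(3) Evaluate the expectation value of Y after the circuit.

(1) Outcome |1> occurs with probability 1/2.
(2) The amplitude on |0> is -sqrt(2)*I/2.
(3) The observable Y averages to 1.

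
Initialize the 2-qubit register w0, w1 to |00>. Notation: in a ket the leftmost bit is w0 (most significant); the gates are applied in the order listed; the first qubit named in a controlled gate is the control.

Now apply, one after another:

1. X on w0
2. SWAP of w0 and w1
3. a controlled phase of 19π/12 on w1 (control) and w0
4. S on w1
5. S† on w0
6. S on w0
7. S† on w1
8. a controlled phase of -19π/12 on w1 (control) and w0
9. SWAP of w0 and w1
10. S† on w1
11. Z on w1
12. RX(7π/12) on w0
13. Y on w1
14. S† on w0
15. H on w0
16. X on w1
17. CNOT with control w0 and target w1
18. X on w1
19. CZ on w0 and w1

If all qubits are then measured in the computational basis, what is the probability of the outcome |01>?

The probability of measuring |01> is sqrt(2)/8 + sqrt(6)/8 + 1/2. Key observation: the block from step 2 through step 9 cancels to the identity and can be dropped.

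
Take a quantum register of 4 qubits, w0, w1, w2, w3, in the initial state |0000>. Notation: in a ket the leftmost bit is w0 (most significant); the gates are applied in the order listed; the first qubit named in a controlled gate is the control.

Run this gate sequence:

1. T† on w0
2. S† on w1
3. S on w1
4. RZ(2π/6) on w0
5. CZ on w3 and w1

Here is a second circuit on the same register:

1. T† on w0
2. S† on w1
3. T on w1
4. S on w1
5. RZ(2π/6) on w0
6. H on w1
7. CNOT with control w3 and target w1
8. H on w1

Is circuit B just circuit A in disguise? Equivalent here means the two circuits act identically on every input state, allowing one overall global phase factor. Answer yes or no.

No: there is an input state on which the two circuits produce genuinely different outputs (not merely differing by a phase).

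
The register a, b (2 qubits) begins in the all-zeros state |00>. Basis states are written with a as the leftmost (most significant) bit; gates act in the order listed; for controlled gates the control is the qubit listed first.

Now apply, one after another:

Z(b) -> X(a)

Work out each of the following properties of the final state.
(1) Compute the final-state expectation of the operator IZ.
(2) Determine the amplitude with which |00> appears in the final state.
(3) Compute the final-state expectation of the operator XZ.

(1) In the final state, IZ has expectation 1.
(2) |00> carries amplitude 0 in the final state.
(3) The expectation value of XZ is 0.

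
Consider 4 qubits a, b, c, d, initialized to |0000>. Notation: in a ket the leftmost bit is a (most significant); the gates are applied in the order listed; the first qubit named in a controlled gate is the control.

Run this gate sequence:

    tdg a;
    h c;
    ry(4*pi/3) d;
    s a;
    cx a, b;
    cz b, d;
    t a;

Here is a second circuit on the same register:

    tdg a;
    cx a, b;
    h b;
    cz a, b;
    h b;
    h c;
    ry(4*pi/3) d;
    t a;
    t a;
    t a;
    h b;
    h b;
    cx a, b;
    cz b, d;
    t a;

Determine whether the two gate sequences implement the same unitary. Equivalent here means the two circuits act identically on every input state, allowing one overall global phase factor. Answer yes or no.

No, they are not equivalent — no single phase factor reconciles the two unitaries.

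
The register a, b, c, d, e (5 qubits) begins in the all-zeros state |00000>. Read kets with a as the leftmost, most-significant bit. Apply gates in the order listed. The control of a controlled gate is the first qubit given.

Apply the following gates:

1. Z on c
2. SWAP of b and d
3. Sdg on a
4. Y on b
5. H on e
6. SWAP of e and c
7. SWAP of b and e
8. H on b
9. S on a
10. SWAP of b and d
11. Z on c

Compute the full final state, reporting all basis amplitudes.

After the circuit, the state carries amplitude I/2 on |00001>, I/2 on |00011>, -I/2 on |00101>, -I/2 on |00111>, and 0 on every other basis state.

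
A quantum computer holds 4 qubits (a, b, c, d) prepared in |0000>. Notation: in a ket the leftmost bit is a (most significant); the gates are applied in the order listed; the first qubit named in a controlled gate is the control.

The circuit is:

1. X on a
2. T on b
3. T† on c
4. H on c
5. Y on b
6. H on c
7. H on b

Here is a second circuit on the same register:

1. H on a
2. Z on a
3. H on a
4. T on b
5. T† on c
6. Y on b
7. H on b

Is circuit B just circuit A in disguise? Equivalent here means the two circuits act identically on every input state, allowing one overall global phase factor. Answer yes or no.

Yes, they are equivalent — the unitaries differ by at most a global phase.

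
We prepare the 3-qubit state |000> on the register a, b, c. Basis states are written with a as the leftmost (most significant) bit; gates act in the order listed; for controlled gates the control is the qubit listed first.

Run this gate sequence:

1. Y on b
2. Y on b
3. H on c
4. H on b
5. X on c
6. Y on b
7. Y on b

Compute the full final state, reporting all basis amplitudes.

The final amplitudes are 1/2 on |000>, 1/2 on |001>, 1/2 on |010>, 1/2 on |011>, 0 on |100>, 0 on |101>, 0 on |110>, 0 on |111>.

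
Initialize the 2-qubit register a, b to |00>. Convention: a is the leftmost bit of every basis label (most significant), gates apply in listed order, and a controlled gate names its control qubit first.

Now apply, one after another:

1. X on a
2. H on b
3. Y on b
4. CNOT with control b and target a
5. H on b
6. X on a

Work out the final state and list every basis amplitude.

After the circuit, the state carries amplitude -I/2 on |00>, -I/2 on |01>, I/2 on |10>, -I/2 on |11>.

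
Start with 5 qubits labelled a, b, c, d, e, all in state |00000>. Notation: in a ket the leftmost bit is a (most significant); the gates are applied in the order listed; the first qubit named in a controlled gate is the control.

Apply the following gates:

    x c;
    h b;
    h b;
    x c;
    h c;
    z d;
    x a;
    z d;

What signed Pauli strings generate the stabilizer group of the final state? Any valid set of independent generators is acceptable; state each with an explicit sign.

One valid set of independent stabilizer generators is +IIXII, -ZIIII, +IZIII, +IIIZI, +IIIIZ (any independent generating set of the same group is equally correct). Key observation: gates 1-4 undo each other exactly, leaving only the rest of the circuit to track.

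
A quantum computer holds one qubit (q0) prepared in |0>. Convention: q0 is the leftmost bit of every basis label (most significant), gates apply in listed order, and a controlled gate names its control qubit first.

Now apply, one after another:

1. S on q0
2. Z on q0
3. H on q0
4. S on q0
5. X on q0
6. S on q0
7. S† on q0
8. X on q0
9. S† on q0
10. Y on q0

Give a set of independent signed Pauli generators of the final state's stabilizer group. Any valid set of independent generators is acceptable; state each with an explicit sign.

One valid set of independent stabilizer generators is -X (any independent generating set of the same group is equally correct). Key observation: the block from step 4 through step 9 cancels to the identity and can be dropped.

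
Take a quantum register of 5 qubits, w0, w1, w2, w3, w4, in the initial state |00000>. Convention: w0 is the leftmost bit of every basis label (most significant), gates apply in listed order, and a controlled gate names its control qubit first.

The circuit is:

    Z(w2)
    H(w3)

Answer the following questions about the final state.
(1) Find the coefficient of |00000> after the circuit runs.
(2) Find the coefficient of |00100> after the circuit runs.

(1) |00000> carries amplitude sqrt(2)/2 in the final state.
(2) |00100> carries amplitude 0 in the final state.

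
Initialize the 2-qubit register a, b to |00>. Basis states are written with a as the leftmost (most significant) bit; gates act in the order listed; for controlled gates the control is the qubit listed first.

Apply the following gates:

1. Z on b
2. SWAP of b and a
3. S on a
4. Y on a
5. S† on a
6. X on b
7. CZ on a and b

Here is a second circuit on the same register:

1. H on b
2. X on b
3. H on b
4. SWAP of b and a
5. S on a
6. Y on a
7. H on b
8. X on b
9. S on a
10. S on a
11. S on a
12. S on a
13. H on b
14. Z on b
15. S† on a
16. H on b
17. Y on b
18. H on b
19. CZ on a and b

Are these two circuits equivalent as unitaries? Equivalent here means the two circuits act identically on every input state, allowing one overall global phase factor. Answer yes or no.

No, they are not equivalent — no single phase factor reconciles the two unitaries.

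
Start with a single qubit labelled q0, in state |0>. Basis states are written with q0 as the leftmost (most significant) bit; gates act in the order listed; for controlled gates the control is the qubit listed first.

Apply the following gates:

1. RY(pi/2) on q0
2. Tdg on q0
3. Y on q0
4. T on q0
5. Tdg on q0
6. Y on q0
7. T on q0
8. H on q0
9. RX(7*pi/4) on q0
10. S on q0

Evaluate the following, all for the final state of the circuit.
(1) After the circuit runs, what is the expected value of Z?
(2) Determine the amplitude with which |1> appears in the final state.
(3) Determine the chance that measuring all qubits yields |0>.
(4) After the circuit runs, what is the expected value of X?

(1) In the final state, Z has expectation sqrt(2)/2. Key observation: gates 2-7 undo each other exactly, leaving only the rest of the circuit to track.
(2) The final state's coefficient on |1> equals sqrt(2 - sqrt(2))/2.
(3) A full measurement returns |0> with probability sqrt(2)/4 + 1/2.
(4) The expectation value of X is -sqrt(2)/2.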